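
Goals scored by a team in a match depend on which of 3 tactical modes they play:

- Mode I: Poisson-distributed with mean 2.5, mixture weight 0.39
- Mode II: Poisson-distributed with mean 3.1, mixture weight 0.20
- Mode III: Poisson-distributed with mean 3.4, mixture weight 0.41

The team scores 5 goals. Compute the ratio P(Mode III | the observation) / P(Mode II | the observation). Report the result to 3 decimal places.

2.410

Posterior odds = (π_i f_i(x)) / (π_j f_j(x)); the normalising sum cancels.
Component likelihoods at x = 5 goals:
  L_I = 0.0668009
  L_II = 0.107477
  L_III = 0.126361
Posterior odds = (π_III·L_III) / (π_II·L_II) = (0.41·0.126361) / (0.20·0.107477) = 0.0518079 / 0.0214953 ≈ 2.410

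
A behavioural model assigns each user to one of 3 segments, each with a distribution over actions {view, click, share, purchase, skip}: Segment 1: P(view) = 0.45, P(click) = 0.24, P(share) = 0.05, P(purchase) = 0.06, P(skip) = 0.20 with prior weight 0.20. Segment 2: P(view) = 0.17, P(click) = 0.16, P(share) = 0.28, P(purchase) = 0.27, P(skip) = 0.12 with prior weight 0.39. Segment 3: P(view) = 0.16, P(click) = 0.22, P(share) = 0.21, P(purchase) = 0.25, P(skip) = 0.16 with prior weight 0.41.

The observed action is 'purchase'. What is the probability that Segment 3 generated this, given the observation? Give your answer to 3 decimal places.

0.466

The responsibility of component k is π_k f_k(x) divided by Σ_j π_j f_j(x).
Component likelihoods at x = 'purchase':
  L_1 = P(purchase | comp) = 0.06
  L_2 = P(purchase | comp) = 0.27
  L_3 = P(purchase | comp) = 0.25
Weight by the priors:
  π_1·L_1 = 0.20 × 0.06 = 0.012
  π_2·L_2 = 0.39 × 0.27 = 0.1053
  π_3·L_3 = 0.41 × 0.25 = 0.1025
Normaliser: 0.012 + 0.1053 + 0.1025 = 0.2198
Responsibility of Segment 3: 0.1025 / 0.2198 ≈ 0.466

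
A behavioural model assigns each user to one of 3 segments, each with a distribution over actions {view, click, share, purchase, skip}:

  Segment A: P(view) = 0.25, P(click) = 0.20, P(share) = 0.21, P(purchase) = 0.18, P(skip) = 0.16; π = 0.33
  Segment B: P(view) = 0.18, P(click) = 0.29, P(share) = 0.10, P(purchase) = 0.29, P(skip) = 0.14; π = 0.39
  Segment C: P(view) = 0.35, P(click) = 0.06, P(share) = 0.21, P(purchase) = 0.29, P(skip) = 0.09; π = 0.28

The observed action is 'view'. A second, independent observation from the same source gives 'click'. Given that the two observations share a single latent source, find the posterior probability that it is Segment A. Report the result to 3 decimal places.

0.386

The responsibility of component k is P(Z=k) f_k(x) divided by Σ_j P(Z=j) f_j(x).
Since both observations come from the same component, the likelihood for component k is f_k(x₁)·f_k(x₂).
  f_A = [P(view | comp) = 0.25] × [0.2] = 0.05
  f_B = [P(view | comp) = 0.18] × [0.29] = 0.0522
  f_C = [P(view | comp) = 0.35] × [0.06] = 0.021
Prior × likelihood for each component:
  P(Z=A)·f_A = 0.33 × 0.05 = 0.0165
  P(Z=B)·f_B = 0.39 × 0.0522 = 0.020358
  P(Z=C)·f_C = 0.28 × 0.021 = 0.00588
Sum: 0.0165 + 0.020358 + 0.00588 = 0.042738
P(Segment A | x₁,x₂) = 0.0165 / 0.042738 ≈ 0.386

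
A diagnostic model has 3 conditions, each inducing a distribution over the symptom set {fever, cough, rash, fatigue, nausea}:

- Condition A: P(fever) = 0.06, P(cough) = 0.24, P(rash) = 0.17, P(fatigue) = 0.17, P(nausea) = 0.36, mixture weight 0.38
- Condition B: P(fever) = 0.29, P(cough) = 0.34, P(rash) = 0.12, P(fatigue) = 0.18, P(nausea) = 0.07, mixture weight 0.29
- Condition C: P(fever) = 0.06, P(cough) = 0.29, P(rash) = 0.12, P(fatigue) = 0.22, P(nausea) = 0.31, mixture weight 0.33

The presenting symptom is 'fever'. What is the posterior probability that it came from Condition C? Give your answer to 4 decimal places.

P(component k | x) = π_k·f_k(x) / marginal(x), where marginal(x) = Σ_j π_j·f_j(x).
Categorical probabilities:
  f_A = P(fever | comp) = 0.06
  f_B = P(fever | comp) = 0.29
  f_C = P(fever | comp) = 0.06
Weight by the priors:
  π_A·f_A = 0.38 × 0.06 = 0.0228
  π_B·f_B = 0.29 × 0.29 = 0.0841
  π_C·f_C = 0.33 × 0.06 = 0.0198
Normaliser: 0.0228 + 0.0841 + 0.0198 = 0.1267
So the posterior for Condition C is 0.0198 / 0.1267 ≈ 0.1563.

0.1563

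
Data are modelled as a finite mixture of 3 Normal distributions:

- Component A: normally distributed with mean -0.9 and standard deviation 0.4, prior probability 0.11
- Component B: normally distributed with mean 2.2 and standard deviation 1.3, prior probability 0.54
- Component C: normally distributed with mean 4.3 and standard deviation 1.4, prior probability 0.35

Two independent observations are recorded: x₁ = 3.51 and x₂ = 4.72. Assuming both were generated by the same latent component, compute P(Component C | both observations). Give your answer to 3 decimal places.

By Bayes' theorem, P(k | x) = π_k f_k(x) / Σ_j π_j f_j(x).
Since both observations come from the same component, the likelihood for component k is f_k(x₁)·f_k(x₂).
  L_A = [(1/(0.4·√(2π)))·exp(−(3.51−-0.9)²/(2·0.4²)) = 0.997356·exp(-60.77531) = 4.02223e-27] × [1.3597e-43] = 5.46901e-70
  L_B = [(1/(1.3·√(2π)))·exp(−(3.51−2.2)²/(2·1.3²)) = 0.306879·exp(-0.50772) = 0.1847] × [0.0468821] = 0.0086591
  L_C = [(1/(1.4·√(2π)))·exp(−(3.51−4.3)²/(2·1.4²)) = 0.284959·exp(-0.15921) = 0.243018] × [0.27242] = 0.0662029
Unnormalised posteriors:
  π_A·L_A = 0.11 × 5.46901e-70 = 6.01592e-71
  π_B·L_B = 0.54 × 0.0086591 = 0.00467592
  π_C·L_C = 0.35 × 0.0662029 = 0.023171
Denominator: 6.01592e-71 + 0.00467592 + 0.023171 = 0.0278469
So the posterior for Component C is 0.023171 / 0.0278469 ≈ 0.832.

0.832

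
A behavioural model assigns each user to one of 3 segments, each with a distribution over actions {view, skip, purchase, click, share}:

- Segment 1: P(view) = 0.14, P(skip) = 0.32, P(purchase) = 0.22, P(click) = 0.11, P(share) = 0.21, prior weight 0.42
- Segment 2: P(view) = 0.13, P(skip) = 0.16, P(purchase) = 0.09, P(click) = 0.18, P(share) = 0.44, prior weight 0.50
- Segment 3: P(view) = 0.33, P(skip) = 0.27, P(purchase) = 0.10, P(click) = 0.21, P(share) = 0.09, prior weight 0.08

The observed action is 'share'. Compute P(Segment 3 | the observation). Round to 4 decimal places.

0.0228

Apply Bayes' rule: the posterior for each component is proportional to its prior times its likelihood at x.
Evaluate each component's likelihood at the observed value:
  f_1 = P(share | comp) = 0.21
  f_2 = P(share | comp) = 0.44
  f_3 = P(share | comp) = 0.09
Multiply by the mixture weights:
  π_1·f_1 = 0.42 × 0.21 = 0.0882
  π_2·f_2 = 0.50 × 0.44 = 0.22
  π_3·f_3 = 0.08 × 0.09 = 0.0072
Denominator: 0.0882 + 0.22 + 0.0072 = 0.3154
Responsibility of Segment 3: 0.0072 / 0.3154 ≈ 0.0228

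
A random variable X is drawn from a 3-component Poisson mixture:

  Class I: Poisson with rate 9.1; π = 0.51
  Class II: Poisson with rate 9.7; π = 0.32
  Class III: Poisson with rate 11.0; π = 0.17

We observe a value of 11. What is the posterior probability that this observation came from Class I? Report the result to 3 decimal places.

The responsibility of component k is π_k f_k(x) divided by Σ_j π_j f_j(x).
Poisson probabilities:
  p_I = 0.0991334
  p_II = 0.109819
  p_III = 0.119378
Unnormalised posteriors:
  π_I·p_I = 0.51 × 0.0991334 = 0.050558
  π_II·p_II = 0.32 × 0.109819 = 0.035142
  π_III·p_III = 0.17 × 0.119378 = 0.0202943
Marginal: 0.050558 + 0.035142 + 0.0202943 = 0.105994
P(Class I | x) = 0.050558 / 0.105994 ≈ 0.477

0.477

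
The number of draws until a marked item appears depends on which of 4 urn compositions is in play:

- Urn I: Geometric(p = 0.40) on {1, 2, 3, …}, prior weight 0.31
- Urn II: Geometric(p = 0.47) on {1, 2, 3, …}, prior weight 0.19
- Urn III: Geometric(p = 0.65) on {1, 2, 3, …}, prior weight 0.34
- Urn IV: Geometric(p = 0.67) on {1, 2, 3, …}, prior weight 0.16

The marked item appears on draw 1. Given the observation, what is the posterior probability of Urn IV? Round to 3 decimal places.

Apply Bayes' rule: the posterior for each component is proportional to its prior times its likelihood at x.
Component likelihoods at x = 1:
  f_I = 0.4
  f_II = 0.47
  f_III = 0.65
  f_IV = 0.67
Unnormalised posteriors:
  π_I·f_I = 0.31 × 0.4 = 0.124
  π_II·f_II = 0.19 × 0.47 = 0.0893
  π_III·f_III = 0.34 × 0.65 = 0.221
  π_IV·f_IV = 0.16 × 0.67 = 0.1072
Marginal: 0.124 + 0.0893 + 0.221 + 0.1072 = 0.5415
So the posterior for Urn IV is 0.1072 / 0.5415 ≈ 0.198.

0.198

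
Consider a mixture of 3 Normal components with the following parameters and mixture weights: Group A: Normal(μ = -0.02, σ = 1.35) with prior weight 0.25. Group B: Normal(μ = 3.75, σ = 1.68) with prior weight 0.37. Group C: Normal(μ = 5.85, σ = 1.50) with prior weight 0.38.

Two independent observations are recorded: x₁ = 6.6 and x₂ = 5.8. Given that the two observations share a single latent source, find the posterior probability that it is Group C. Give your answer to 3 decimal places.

0.910

Posterior ∝ prior × likelihood, so P(k | x) ∝ w_k f_k(x); normalise over all components.
Since both observations come from the same component, the likelihood for component k is f_k(x₁)·f_k(x₂).
  p_A = [(1/(1.35·√(2π)))·exp(−(6.6−-0.02)²/(2·1.35²)) = 0.295513·exp(-12.02316) = 1.77413e-06] × [2.72112e-05] = 4.82763e-11
  p_B = [(1/(1.68·√(2π)))·exp(−(6.6−3.75)²/(2·1.68²)) = 0.237466·exp(-1.43893) = 0.0563222] × [0.112791] = 0.00635261
  p_C = [(1/(1.50·√(2π)))·exp(−(6.6−5.85)²/(2·1.50²)) = 0.265962·exp(-0.12500) = 0.23471] × [0.265814] = 0.0623892
Weight by the priors:
  w_A·p_A = 0.25 × 4.82763e-11 = 1.20691e-11
  w_B·p_B = 0.37 × 0.00635261 = 0.00235046
  w_C·p_C = 0.38 × 0.0623892 = 0.0237079
Denominator: 1.20691e-11 + 0.00235046 + 0.0237079 = 0.0260584
P(Group C | x) = 0.0237079 / 0.0260584 ≈ 0.910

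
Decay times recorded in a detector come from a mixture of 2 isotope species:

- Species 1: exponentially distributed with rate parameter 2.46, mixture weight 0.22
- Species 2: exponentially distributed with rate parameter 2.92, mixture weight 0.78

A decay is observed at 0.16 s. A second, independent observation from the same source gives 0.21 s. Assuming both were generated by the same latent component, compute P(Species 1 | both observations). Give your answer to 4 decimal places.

Posterior ∝ prior × likelihood, so P(k | x) ∝ w_k f_k(x); normalise over all components.
Since both observations come from the same component, the likelihood for component k is f_k(x₁)·f_k(x₂).
  p_1 = [2.46·e^(−2.46·0.16) = 2.46·e^(−0.3936) = 1.65957] × [1.4675] = 2.43543
  p_2 = [2.92·e^(−2.92·0.16) = 2.92·e^(−0.4672) = 1.83012] × [1.58152] = 2.89437
Unnormalised posteriors:
  w_1·p_1 = 0.22 × 2.43543 = 0.535794
  w_2·p_2 = 0.78 × 2.89437 = 2.25761
Marginal: 0.535794 + 2.25761 = 2.7934
P(Species 1 | x) ≈ 0.1918

0.1918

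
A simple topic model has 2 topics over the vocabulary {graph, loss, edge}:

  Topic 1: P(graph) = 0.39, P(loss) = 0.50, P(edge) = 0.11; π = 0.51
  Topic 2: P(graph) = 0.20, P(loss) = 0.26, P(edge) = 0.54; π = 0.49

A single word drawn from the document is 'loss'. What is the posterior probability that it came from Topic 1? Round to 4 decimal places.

The responsibility of component k is P(Z=k) f_k(x) divided by Σ_j P(Z=j) f_j(x).
Categorical probabilities:
  L_1 = 0.5
  L_2 = 0.26
Multiply by the mixture weights:
  P(Z=1)·L_1 = 0.51 × 0.5 = 0.255
  P(Z=2)·L_2 = 0.49 × 0.26 = 0.1274
Evidence: 0.255 + 0.1274 = 0.3824
P(Topic 1 | 'loss') = 0.255 / 0.3824 ≈ 0.6668

0.6668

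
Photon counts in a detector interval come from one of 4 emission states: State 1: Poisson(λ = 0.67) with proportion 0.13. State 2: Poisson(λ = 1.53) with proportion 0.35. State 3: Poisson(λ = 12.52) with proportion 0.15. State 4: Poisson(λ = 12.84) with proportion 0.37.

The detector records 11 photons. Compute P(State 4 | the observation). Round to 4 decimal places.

0.7028

By Bayes' theorem, P(k | x) = w_k f_k(x) / Σ_j w_j f_j(x).
Poisson probabilities:
  f_1 = 1.56563e-10
  f_2 = 5.83418e-07
  f_3 = 0.108424
  f_4 = 0.103925
Unnormalised posteriors:
  w_1·f_1 = 0.13 × 1.56563e-10 = 2.03532e-11
  w_2·f_2 = 0.35 × 5.83418e-07 = 2.04196e-07
  w_3·f_3 = 0.15 × 0.108424 = 0.0162636
  w_4·f_4 = 0.37 × 0.103925 = 0.0384521
Normaliser: 2.03532e-11 + 2.04196e-07 + 0.0162636 + 0.0384521 = 0.0547159
P(State 4 | the observation) ≈ 0.7028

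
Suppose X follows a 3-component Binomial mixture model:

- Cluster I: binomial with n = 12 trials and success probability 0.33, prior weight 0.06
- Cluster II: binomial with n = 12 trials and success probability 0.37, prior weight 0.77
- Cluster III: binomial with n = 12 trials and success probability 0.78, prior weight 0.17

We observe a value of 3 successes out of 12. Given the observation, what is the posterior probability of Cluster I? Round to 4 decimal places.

The responsibility of component k is π_k f_k(x) divided by Σ_j π_j f_j(x).
Binomial probabilities:
  f_I = C(12,3)·0.33^3·0.67^9 = 220·0.035937·0.0272065 = 0.215099
  f_II = C(12,3)·0.37^3·0.63^9 = 220·0.050653·0.0156338 = 0.174218
  f_III = C(12,3)·0.78^3·0.22^9 = 220·0.474552·1.20727e-06 = 0.000126041
Multiply by the mixture weights:
  π_I·f_I = 0.06 × 0.215099 = 0.0129059
  π_II·f_II = 0.77 × 0.174218 = 0.134148
  π_III·f_III = 0.17 × 0.000126041 = 2.14269e-05
Normaliser: 0.0129059 + 0.134148 + 2.14269e-05 = 0.147075
P(Cluster I | the observation) = 0.0129059 / 0.147075 ≈ 0.0878

0.0878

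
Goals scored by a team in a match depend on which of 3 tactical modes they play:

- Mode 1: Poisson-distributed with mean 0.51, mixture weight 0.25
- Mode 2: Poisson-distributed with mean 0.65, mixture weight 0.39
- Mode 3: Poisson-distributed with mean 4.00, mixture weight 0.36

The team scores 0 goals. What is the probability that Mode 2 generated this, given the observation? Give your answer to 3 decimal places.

0.565

Apply Bayes' rule: the posterior for each component is proportional to its prior times its likelihood at x.
Evaluate each component's likelihood at the observed value:
  p_1 = e^(−0.51)·0.51^0/0! = 0.600496
  p_2 = e^(−0.65)·0.65^0/0! = 0.522046
  p_3 = e^(−4.00)·4.00^0/0! = 0.0183156
Multiply by the mixture weights:
  π_1·p_1 = 0.25 × 0.600496 = 0.150124
  π_2·p_2 = 0.39 × 0.522046 = 0.203598
  π_3·p_3 = 0.36 × 0.0183156 = 0.00659363
Normaliser: 0.150124 + 0.203598 + 0.00659363 = 0.360315
So the posterior for Mode 2 is 0.203598 / 0.360315 ≈ 0.565.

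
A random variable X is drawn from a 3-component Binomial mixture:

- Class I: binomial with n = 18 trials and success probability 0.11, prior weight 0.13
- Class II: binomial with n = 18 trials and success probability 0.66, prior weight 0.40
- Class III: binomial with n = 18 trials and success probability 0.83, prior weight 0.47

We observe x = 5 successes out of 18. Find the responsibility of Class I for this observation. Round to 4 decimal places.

P(component k | x) = π_k·f_k(x) / marginal(x), where marginal(x) = Σ_j π_j·f_j(x).
Evaluate each component's likelihood at the observed value:
  f_I = 0.0303328
  f_II = 0.000870613
  f_III = 3.34277e-07
Unnormalised posteriors:
  π_I·f_I = 0.13 × 0.0303328 = 0.00394327
  π_II·f_II = 0.40 × 0.000870613 = 0.000348245
  π_III·f_III = 0.47 × 3.34277e-07 = 1.5711e-07
Marginal: 0.00394327 + 0.000348245 + 1.5711e-07 = 0.00429167
Responsibility of Class I: 0.00394327 / 0.00429167 ≈ 0.9188

0.9188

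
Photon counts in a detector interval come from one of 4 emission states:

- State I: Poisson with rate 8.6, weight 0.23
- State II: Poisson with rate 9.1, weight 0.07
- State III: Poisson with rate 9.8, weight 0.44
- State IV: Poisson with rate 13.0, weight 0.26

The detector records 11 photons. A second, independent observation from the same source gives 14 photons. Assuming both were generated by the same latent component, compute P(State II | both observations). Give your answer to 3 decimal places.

P(component k | x) = P(Z=k)·f_k(x) / marginal(x), where marginal(x) = Σ_j P(Z=j)·f_j(x).
Since both observations come from the same component, the likelihood for component k is f_k(x₁)·f_k(x₂).
  f_I = [0.0877798] × [0.0255645] = 0.00224405
  f_II = [0.0991334] × [0.0342051] = 0.00339087
  f_III = [0.111236] × [0.047937] = 0.00533232
  f_IV = [0.101483] × [0.102087] = 0.0103601
Multiply by the mixture weights:
  P(Z=I)·f_I = 0.23 × 0.00224405 = 0.000516131
  P(Z=II)·f_II = 0.07 × 0.00339087 = 0.000237361
  P(Z=III)·f_III = 0.44 × 0.00533232 = 0.00234622
  P(Z=IV)·f_IV = 0.26 × 0.0103601 = 0.00269362
Sum: 0.000516131 + 0.000237361 + 0.00234622 + 0.00269362 = 0.00579333
Responsibility of State II: 0.000237361 / 0.00579333 ≈ 0.041

0.041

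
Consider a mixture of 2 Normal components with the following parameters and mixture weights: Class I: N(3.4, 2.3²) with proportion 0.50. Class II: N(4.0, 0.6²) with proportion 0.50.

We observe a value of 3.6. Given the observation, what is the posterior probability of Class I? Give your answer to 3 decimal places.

By Bayes' theorem, P(k | x) = P(Z=k) f_k(x) / Σ_j P(Z=j) f_j(x).
Component likelihoods at x = 3.6:
  f_I = 0.172799
  f_II = 0.532413
Weight by the priors:
  P(Z=I)·f_I = 0.50 × 0.172799 = 0.0863993
  P(Z=II)·f_II = 0.50 × 0.532413 = 0.266207
Evidence: 0.0863993 + 0.266207 = 0.352606
P(Class I | 3.6) ≈ 0.245

0.245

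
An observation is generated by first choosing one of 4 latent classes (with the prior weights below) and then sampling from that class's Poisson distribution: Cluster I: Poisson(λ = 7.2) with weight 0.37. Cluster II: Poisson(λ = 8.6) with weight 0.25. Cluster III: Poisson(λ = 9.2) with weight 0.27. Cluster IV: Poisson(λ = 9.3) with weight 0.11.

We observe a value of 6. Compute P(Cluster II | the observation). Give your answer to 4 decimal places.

Posterior ∝ prior × likelihood, so P(k | x) ∝ π_k f_k(x); normalise over all components.
Evaluate each component's likelihood at the observed value:
  f_I = e^(−7.2)·7.2^6/6! = 0.144458
  f_II = e^(−8.6)·8.6^6/6! = 0.103449
  f_III = e^(−9.2)·9.2^6/6! = 0.0850913
  f_IV = e^(−9.3)·9.3^6/6! = 0.0821536
Prior × likelihood for each component:
  π_I·f_I = 0.37 × 0.144458 = 0.0534495
  π_II·f_II = 0.25 × 0.103449 = 0.0258622
  π_III·f_III = 0.27 × 0.0850913 = 0.0229747
  π_IV·f_IV = 0.11 × 0.0821536 = 0.00903689
Sum: 0.0534495 + 0.0258622 + 0.0229747 + 0.00903689 = 0.111323
P(Cluster II | 6) = 0.0258622 / 0.111323 ≈ 0.2323

0.2323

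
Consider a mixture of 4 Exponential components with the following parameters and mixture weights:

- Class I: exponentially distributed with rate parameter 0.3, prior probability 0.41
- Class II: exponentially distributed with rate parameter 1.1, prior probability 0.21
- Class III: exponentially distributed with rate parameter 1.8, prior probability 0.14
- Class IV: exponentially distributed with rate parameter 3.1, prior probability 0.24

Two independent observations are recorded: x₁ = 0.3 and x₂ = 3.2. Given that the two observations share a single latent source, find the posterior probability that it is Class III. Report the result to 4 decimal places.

0.0434

P(component k | x) = w_k·f_k(x) / marginal(x), where marginal(x) = Σ_j w_j·f_j(x).
Since both observations come from the same component, the likelihood for component k is f_k(x₁)·f_k(x₂).
  L_I = [0.3·e^(−0.3·0.3) = 0.3·e^(−0.0900) = 0.274179] × [0.114868] = 0.0314944
  L_II = [1.1·e^(−1.1·0.3) = 1.1·e^(−0.3300) = 0.790816] × [0.0325594] = 0.0257485
  L_III = [1.8·e^(−1.8·0.3) = 1.8·e^(−0.5400) = 1.04895] × [0.005672] = 0.00594963
  L_IV = [3.1·e^(−3.1·0.3) = 3.1·e^(−0.9300) = 1.22312] × [0.000152462] = 0.000186478
Multiply by the mixture weights:
  w_I·L_I = 0.41 × 0.0314944 = 0.0129127
  w_II·L_II = 0.21 × 0.0257485 = 0.00540718
  w_III·L_III = 0.14 × 0.00594963 = 0.000832948
  w_IV·L_IV = 0.24 × 0.000186478 = 4.47548e-05
Normaliser: 0.0129127 + 0.00540718 + 0.000832948 + 4.47548e-05 = 0.0191976
P(Class III | x) ≈ 0.0434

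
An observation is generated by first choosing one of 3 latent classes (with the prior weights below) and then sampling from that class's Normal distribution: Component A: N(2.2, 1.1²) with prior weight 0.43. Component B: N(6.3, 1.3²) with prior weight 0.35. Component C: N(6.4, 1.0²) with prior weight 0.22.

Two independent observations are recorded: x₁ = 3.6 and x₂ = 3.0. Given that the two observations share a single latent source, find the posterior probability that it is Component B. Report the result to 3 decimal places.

The responsibility of component k is w_k f_k(x) divided by Σ_j w_j f_j(x).
Since both observations come from the same component, the likelihood for component k is f_k(x₁)·f_k(x₂).
  f_A = [0.161352] × [0.278396] = 0.0449198
  f_B = [0.0355041] × [0.0122382] = 0.000434505
  f_C = [0.00791545] × [0.00123222] = 9.75357e-06
Prior × likelihood for each component:
  w_A·f_A = 0.43 × 0.0449198 = 0.0193155
  w_B·f_B = 0.35 × 0.000434505 = 0.000152077
  w_C·f_C = 0.22 × 9.75357e-06 = 2.14579e-06
Marginal: 0.0193155 + 0.000152077 + 2.14579e-06 = 0.0194697
P(Component B | data) ≈ 0.008

0.008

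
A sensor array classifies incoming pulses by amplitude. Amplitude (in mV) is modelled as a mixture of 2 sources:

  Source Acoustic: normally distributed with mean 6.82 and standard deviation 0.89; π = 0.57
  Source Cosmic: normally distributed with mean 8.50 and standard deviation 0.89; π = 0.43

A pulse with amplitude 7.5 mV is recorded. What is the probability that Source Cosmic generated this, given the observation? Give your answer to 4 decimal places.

The responsibility of component k is w_k f_k(x) divided by Σ_j w_j f_j(x).
Evaluate each component's likelihood at the observed value:
  f_Acoustic = 0.334778
  f_Cosmic = 0.23844
Weight by the priors:
  w_Acoustic·f_Acoustic = 0.57 × 0.334778 = 0.190824
  w_Cosmic·f_Cosmic = 0.43 × 0.23844 = 0.102529
Denominator: 0.190824 + 0.102529 = 0.293353
P(Source Cosmic | the observation) ≈ 0.3495

0.3495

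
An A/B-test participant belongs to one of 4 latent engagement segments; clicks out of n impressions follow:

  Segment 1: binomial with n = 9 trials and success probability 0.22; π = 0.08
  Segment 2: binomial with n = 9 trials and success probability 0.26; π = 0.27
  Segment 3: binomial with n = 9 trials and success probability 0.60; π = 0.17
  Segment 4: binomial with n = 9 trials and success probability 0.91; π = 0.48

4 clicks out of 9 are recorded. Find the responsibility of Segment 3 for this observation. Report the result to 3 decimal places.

Posterior ∝ prior × likelihood, so P(k | x) ∝ π_k f_k(x); normalise over all components.
Evaluate each component's likelihood at the observed value:
  f_1 = C(9,4)·0.22^4·0.78^5 = 126·0.00234256·0.288717 = 0.0852186
  f_2 = C(9,4)·0.26^4·0.74^5 = 126·0.00456976·0.221901 = 0.127768
  f_3 = C(9,4)·0.60^4·0.40^5 = 126·0.1296·0.01024 = 0.167215
  f_4 = C(9,4)·0.91^4·0.09^5 = 126·0.68575·5.9049e-06 = 0.00051021
Prior × likelihood for each component:
  π_1·f_1 = 0.08 × 0.0852186 = 0.00681749
  π_2·f_2 = 0.27 × 0.127768 = 0.0344974
  π_3·f_3 = 0.17 × 0.167215 = 0.0284266
  π_4·f_4 = 0.48 × 0.00051021 = 0.000244901
Evidence: 0.00681749 + 0.0344974 + 0.0284266 + 0.000244901 = 0.0699863
P(Segment 3 | 4 clicks out of 9) ≈ 0.406

0.406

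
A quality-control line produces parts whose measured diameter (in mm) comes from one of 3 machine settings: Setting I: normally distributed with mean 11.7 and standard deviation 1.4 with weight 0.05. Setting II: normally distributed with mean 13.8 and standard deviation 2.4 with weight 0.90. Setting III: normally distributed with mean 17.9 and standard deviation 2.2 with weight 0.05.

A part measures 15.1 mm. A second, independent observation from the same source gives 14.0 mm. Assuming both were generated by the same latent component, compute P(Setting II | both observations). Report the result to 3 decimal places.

Apply Bayes' rule: the posterior for each component is proportional to its prior times its likelihood at x.
Since both observations come from the same component, the likelihood for component k is f_k(x₁)·f_k(x₂).
  f_I = [0.0149299] × [0.0739105] = 0.00110348
  f_II = [0.143545] × [0.16565] = 0.0237782
  f_III = [0.0806761] × [0.0376781] = 0.00303972
Weight by the priors:
  π_I·f_I = 0.05 × 0.00110348 = 5.51738e-05
  π_II·f_II = 0.90 × 0.0237782 = 0.0214003
  π_III·f_III = 0.05 × 0.00303972 = 0.000151986
Sum: 5.51738e-05 + 0.0214003 + 0.000151986 = 0.0216075
So the posterior for Setting II is 0.0214003 / 0.0216075 ≈ 0.990.

0.990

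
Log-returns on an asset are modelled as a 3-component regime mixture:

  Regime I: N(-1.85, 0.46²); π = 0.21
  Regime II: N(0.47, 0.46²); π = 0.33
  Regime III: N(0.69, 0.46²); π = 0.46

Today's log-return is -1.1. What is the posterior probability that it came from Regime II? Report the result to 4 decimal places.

0.0172

By Bayes' theorem, P(k | x) = w_k f_k(x) / Σ_j w_j f_j(x).
Component likelihoods at x = -1.1:
  L_I = (1/(0.46·√(2π)))·exp(−(-1.1−-1.85)²/(2·0.46²)) = 0.867266·exp(-1.32916) = 0.229565
  L_II = (1/(0.46·√(2π)))·exp(−(-1.1−0.47)²/(2·0.46²)) = 0.867266·exp(-5.82443) = 0.00256232
  L_III = (1/(0.46·√(2π)))·exp(−(-1.1−0.69)²/(2·0.46²)) = 0.867266·exp(-7.57112) = 0.00044674
Prior × likelihood for each component:
  w_I·L_I = 0.21 × 0.229565 = 0.0482087
  w_II·L_II = 0.33 × 0.00256232 = 0.000845565
  w_III·L_III = 0.46 × 0.00044674 = 0.0002055
Marginal: 0.0482087 + 0.000845565 + 0.0002055 = 0.0492597
P(Regime II | the observation) = 0.000845565 / 0.0492597 ≈ 0.0172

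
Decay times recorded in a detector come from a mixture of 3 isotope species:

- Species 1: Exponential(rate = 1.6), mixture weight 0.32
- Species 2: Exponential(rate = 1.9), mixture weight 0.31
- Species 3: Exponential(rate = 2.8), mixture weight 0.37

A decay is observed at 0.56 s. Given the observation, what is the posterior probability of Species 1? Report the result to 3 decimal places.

P(component k | x) = w_k·f_k(x) / marginal(x), where marginal(x) = Σ_j w_j·f_j(x).
Component likelihoods at x = 0.56 s:
  p_1 = 1.6·e^(−1.6·0.56) = 1.6·e^(−0.8960) = 0.653119
  p_2 = 1.9·e^(−1.9·0.56) = 1.9·e^(−1.0640) = 0.655638
  p_3 = 2.8·e^(−2.8·0.56) = 2.8·e^(−1.5680) = 0.583693
Unnormalised posteriors:
  w_1·p_1 = 0.32 × 0.653119 = 0.208998
  w_2·p_2 = 0.31 × 0.655638 = 0.203248
  w_3·p_3 = 0.37 × 0.583693 = 0.215966
Evidence: 0.208998 + 0.203248 + 0.215966 = 0.628212
P(Species 1 | x) = 0.208998 / 0.628212 ≈ 0.333

0.333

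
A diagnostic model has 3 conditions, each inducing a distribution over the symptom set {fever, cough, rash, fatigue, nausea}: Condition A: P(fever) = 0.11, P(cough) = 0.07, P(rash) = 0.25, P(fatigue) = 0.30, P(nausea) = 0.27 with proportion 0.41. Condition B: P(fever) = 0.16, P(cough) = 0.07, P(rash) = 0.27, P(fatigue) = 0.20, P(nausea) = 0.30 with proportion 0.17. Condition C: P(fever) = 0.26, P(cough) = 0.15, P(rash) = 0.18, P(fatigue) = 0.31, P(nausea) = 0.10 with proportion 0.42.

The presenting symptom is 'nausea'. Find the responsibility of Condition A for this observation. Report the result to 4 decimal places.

0.5434

The responsibility of component k is π_k f_k(x) divided by Σ_j π_j f_j(x).
Categorical probabilities:
  f_A = P(nausea | comp) = 0.27
  f_B = P(nausea | comp) = 0.30
  f_C = P(nausea | comp) = 0.10
Unnormalised posteriors:
  π_A·f_A = 0.41 × 0.27 = 0.1107
  π_B·f_B = 0.17 × 0.3 = 0.051
  π_C·f_C = 0.42 × 0.1 = 0.042
Normaliser: 0.1107 + 0.051 + 0.042 = 0.2037
P(Condition A | the observation) ≈ 0.5434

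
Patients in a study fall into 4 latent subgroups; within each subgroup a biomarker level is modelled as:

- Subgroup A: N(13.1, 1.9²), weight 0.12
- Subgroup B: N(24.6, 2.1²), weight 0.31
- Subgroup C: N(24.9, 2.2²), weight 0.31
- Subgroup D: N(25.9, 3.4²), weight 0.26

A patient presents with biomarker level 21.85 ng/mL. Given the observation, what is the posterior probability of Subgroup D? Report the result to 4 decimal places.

0.2440

Apply Bayes' rule: the posterior for each component is proportional to its prior times its likelihood at x.
Component likelihoods at x = 21.85 ng/mL:
  L_A = 5.20955e-06
  L_B = 0.0805963
  L_C = 0.0693633
  L_D = 0.0577192
Prior × likelihood for each component:
  w_A·L_A = 0.12 × 5.20955e-06 = 6.25146e-07
  w_B·L_B = 0.31 × 0.0805963 = 0.0249849
  w_C·L_C = 0.31 × 0.0693633 = 0.0215026
  w_D·L_D = 0.26 × 0.0577192 = 0.015007
Normaliser: 6.25146e-07 + 0.0249849 + 0.0215026 + 0.015007 = 0.0614951
So the posterior for Subgroup D is 0.015007 / 0.0614951 ≈ 0.2440.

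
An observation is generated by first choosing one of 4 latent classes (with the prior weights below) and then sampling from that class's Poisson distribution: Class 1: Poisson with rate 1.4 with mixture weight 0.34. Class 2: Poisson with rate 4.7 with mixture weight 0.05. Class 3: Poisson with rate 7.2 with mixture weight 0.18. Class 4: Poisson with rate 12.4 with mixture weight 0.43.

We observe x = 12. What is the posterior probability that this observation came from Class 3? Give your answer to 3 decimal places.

Apply Bayes' rule: the posterior for each component is proportional to its prior times its likelihood at x.
Evaluate each component's likelihood at the observed value:
  L_1 = e^(−1.4)·1.4^12/12! = 2.91868e-08
  L_2 = e^(−4.7)·4.7^12/12! = 0.00220624
  L_3 = e^(−7.2)·7.2^12/12! = 0.0302505
  L_4 = e^(−12.4)·12.4^12/12! = 0.113624
Prior × likelihood for each component:
  P(Z=1)·L_1 = 0.34 × 2.91868e-08 = 9.92353e-09
  P(Z=2)·L_2 = 0.05 × 0.00220624 = 0.000110312
  P(Z=3)·L_3 = 0.18 × 0.0302505 = 0.00544509
  P(Z=4)·L_4 = 0.43 × 0.113624 = 0.0488585
Evidence: 9.92353e-09 + 0.000110312 + 0.00544509 + 0.0488585 = 0.0544139
P(Class 3 | data) = 0.00544509 / 0.0544139 ≈ 0.100

0.100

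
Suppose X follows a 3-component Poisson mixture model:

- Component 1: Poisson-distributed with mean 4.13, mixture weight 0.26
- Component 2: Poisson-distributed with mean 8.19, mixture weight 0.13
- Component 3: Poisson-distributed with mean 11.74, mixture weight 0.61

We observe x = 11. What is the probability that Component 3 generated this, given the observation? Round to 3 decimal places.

P(component k | x) = π_k·f_k(x) / marginal(x), where marginal(x) = Σ_j π_j·f_j(x).
Component likelihoods at x = 11:
  f_1 = e^(−4.13)·4.13^11/11! = 0.00240247
  f_2 = e^(−8.19)·8.19^11/11! = 0.077285
  f_3 = e^(−11.74)·11.74^11/11! = 0.116567
Prior × likelihood for each component:
  π_1·f_1 = 0.26 × 0.00240247 = 0.000624643
  π_2·f_2 = 0.13 × 0.077285 = 0.0100471
  π_3·f_3 = 0.61 × 0.116567 = 0.071106
Marginal: 0.000624643 + 0.0100471 + 0.071106 = 0.0817777
So the posterior for Component 3 is 0.071106 / 0.0817777 ≈ 0.870.

0.870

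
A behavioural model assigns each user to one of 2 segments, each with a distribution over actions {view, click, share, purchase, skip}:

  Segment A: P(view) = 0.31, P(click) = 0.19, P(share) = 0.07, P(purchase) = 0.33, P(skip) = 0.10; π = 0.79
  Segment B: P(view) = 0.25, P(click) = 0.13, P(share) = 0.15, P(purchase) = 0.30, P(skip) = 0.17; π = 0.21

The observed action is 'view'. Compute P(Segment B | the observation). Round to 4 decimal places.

P(component k | x) = w_k·f_k(x) / marginal(x), where marginal(x) = Σ_j w_j·f_j(x).
Categorical probabilities:
  L_A = P(view | comp) = 0.31
  L_B = P(view | comp) = 0.25
Multiply by the mixture weights:
  w_A·L_A = 0.79 × 0.31 = 0.2449
  w_B·L_B = 0.21 × 0.25 = 0.0525
Denominator: 0.2449 + 0.0525 = 0.2974
Responsibility of Segment B: 0.0525 / 0.2974 ≈ 0.1765

0.1765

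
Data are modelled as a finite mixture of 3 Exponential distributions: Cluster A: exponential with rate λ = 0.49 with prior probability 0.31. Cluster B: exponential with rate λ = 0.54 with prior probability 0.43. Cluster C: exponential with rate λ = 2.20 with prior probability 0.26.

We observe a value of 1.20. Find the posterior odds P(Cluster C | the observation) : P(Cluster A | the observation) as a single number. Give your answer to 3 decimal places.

Only the two components matter; the odds are (π_i f_i(x)) / (π_j f_j(x)).
Component likelihoods at x = 1.20:
  f_A = 0.49·e^(−0.49·1.20) = 0.49·e^(−0.5880) = 0.272164
  f_B = 0.54·e^(−0.54·1.20) = 0.54·e^(−0.6480) = 0.282469
  f_C = 2.20·e^(−2.20·1.20) = 2.20·e^(−2.6400) = 0.156995
Posterior odds = (π_C·f_C) / (π_A·f_A) = (0.26·0.156995) / (0.31·0.272164) = 0.0408186 / 0.0843709 ≈ 0.484

0.484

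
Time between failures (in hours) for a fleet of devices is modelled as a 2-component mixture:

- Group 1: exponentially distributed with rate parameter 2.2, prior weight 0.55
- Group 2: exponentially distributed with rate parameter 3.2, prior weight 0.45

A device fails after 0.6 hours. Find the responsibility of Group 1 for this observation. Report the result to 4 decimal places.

0.6049

Posterior ∝ prior × likelihood, so P(k | x) ∝ π_k f_k(x); normalise over all components.
Exponential densities:
  L_1 = 2.2·e^(−2.2·0.6) = 2.2·e^(−1.3200) = 0.587698
  L_2 = 3.2·e^(−3.2·0.6) = 3.2·e^(−1.9200) = 0.469142
Multiply by the mixture weights:
  π_1·L_1 = 0.55 × 0.587698 = 0.323234
  π_2·L_2 = 0.45 × 0.469142 = 0.211114
Marginal: 0.323234 + 0.211114 = 0.534348
So the posterior for Group 1 is 0.323234 / 0.534348 ≈ 0.6049.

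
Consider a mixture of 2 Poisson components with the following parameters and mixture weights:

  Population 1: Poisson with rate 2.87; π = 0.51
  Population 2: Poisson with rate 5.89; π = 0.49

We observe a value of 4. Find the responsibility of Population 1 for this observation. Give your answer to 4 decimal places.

By Bayes' theorem, P(k | x) = P(Z=k) f_k(x) / Σ_j P(Z=j) f_j(x).
Component likelihoods at x = 4:
  f_1 = e^(−2.87)·2.87^4/4! = 0.160284
  f_2 = e^(−5.89)·5.89^4/4! = 0.138757
Multiply by the mixture weights:
  P(Z=1)·f_1 = 0.51 × 0.160284 = 0.081745
  P(Z=2)·f_2 = 0.49 × 0.138757 = 0.067991
Denominator: 0.081745 + 0.067991 = 0.149736
So the posterior for Population 1 is 0.081745 / 0.149736 ≈ 0.5459.

0.5459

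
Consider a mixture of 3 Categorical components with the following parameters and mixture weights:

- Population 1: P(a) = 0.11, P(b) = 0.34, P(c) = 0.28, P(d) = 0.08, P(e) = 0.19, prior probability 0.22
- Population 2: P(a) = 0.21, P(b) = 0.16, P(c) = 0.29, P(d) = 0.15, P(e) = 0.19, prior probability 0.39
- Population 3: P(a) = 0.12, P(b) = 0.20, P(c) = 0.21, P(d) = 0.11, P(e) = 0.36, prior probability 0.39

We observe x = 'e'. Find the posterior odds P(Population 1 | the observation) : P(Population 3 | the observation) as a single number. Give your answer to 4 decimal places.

0.2977

Only the two components matter; the odds are (π_i f_i(x)) / (π_j f_j(x)).
Categorical probabilities:
  L_1 = 0.19
  L_2 = 0.19
  L_3 = 0.36
Odds = (0.22/0.39) × (0.19/0.36) = 0.564103 × 0.527778 ≈ 0.2977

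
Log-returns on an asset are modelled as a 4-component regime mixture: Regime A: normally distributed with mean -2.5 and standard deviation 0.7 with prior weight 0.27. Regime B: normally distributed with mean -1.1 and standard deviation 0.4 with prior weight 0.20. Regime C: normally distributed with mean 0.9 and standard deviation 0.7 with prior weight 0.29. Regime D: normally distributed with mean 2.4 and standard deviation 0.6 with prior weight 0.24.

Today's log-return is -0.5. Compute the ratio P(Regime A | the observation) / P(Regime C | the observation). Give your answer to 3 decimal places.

The posterior odds equal the prior odds times the likelihood ratio: (w_i/w_j)·(f_i(x)/f_j(x)).
Evaluate each component's likelihood at the observed value:
  f_A = 0.00962014
  f_B = 0.323794
  f_C = 0.07713
  f_D = 5.62287e-06
Posterior odds = (w_A·f_A) / (w_C·f_C) = (0.27·0.00962014) / (0.29·0.07713) = 0.00259744 / 0.0223677 ≈ 0.116

0.116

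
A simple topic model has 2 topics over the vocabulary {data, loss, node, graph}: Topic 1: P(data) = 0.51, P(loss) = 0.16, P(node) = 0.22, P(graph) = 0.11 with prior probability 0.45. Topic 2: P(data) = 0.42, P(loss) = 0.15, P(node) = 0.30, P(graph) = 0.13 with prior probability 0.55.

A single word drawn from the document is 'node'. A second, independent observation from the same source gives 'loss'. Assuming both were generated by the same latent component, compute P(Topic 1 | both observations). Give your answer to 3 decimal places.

The responsibility of component k is P(Z=k) f_k(x) divided by Σ_j P(Z=j) f_j(x).
Since both observations come from the same component, the likelihood for component k is f_k(x₁)·f_k(x₂).
  p_1 = [P(node | comp) = 0.22] × [0.16] = 0.0352
  p_2 = [P(node | comp) = 0.30] × [0.15] = 0.045
Multiply by the mixture weights:
  P(Z=1)·p_1 = 0.45 × 0.0352 = 0.01584
  P(Z=2)·p_2 = 0.55 × 0.045 = 0.02475
Denominator: 0.01584 + 0.02475 = 0.04059
P(Topic 1 | x₁,x₂) = 0.01584 / 0.04059 ≈ 0.390

0.390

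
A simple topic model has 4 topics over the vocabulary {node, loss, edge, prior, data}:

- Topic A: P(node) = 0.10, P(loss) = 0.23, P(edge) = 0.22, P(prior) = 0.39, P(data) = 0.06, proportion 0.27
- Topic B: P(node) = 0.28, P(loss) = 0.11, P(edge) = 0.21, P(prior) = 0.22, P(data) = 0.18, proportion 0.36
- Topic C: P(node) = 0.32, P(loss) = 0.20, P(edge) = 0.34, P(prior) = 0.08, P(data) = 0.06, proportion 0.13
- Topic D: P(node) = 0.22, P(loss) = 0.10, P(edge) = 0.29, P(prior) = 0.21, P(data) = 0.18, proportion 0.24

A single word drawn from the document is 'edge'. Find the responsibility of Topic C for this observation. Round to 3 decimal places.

By Bayes' theorem, P(k | x) = w_k f_k(x) / Σ_j w_j f_j(x).
Categorical probabilities:
  f_A = P(edge | comp) = 0.22
  f_B = P(edge | comp) = 0.21
  f_C = P(edge | comp) = 0.34
  f_D = P(edge | comp) = 0.29
Prior × likelihood for each component:
  w_A·f_A = 0.27 × 0.22 = 0.0594
  w_B·f_B = 0.36 × 0.21 = 0.0756
  w_C·f_C = 0.13 × 0.34 = 0.0442
  w_D·f_D = 0.24 × 0.29 = 0.0696
Marginal: 0.0594 + 0.0756 + 0.0442 + 0.0696 = 0.2488
P(Topic C | the observation) = 0.0442 / 0.2488 ≈ 0.178

0.178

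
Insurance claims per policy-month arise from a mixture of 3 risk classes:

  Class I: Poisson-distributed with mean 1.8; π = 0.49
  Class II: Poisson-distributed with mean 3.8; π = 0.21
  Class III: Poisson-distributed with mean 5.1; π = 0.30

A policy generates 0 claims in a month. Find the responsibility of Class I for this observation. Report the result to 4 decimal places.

Apply Bayes' rule: the posterior for each component is proportional to its prior times its likelihood at x.
Evaluate each component's likelihood at the observed value:
  f_I = 0.165299
  f_II = 0.0223708
  f_III = 0.00609675
Weight by the priors:
  π_I·f_I = 0.49 × 0.165299 = 0.0809965
  π_II·f_II = 0.21 × 0.0223708 = 0.00469786
  π_III·f_III = 0.30 × 0.00609675 = 0.00182902
Denominator: 0.0809965 + 0.00469786 + 0.00182902 = 0.0875233
Responsibility of Class I: 0.0809965 / 0.0875233 ≈ 0.9254

0.9254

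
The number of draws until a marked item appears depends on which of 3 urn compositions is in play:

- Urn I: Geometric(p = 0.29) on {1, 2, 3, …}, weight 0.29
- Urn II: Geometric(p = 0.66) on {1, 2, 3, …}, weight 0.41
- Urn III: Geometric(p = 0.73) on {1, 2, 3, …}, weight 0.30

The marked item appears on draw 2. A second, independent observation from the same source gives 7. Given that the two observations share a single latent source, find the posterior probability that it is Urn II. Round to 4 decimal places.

0.0403

P(component k | x) = π_k·f_k(x) / marginal(x), where marginal(x) = Σ_j π_j·f_j(x).
Since both observations come from the same component, the likelihood for component k is f_k(x₁)·f_k(x₂).
  f_I = [0.29·(1−0.29)^1 = 0.29·0.71 = 0.2059] × [0.0371491] = 0.007649
  f_II = [0.66·(1−0.66)^1 = 0.66·0.34 = 0.2244] × [0.00101957] = 0.000228792
  f_III = [0.73·(1−0.73)^1 = 0.73·0.27 = 0.1971] × [0.000282817] = 5.57432e-05
Unnormalised posteriors:
  π_I·f_I = 0.29 × 0.007649 = 0.00221821
  π_II·f_II = 0.41 × 0.000228792 = 9.38046e-05
  π_III·f_III = 0.30 × 5.57432e-05 = 1.6723e-05
Sum: 0.00221821 + 9.38046e-05 + 1.6723e-05 = 0.00232874
P(Urn II | x₁,x₂) = 9.38046e-05 / 0.00232874 ≈ 0.0403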